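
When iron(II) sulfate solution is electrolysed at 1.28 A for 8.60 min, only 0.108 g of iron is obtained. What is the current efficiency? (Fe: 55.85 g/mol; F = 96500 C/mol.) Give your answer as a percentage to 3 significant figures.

56.5%

Q = 1.28 × 516 = 660.5 C
n(e⁻) = 660.5 / 96500 = 0.006845 mol
Fe²⁺ + 2e⁻ → Fe, so theoretical n(Fe) = 0.003423 mol → 0.1912 g
Efficiency = 0.108 / 0.1912 = 0.5649 = 56.5%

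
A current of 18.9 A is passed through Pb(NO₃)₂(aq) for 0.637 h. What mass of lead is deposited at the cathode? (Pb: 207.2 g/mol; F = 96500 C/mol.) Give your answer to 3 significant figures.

46.5 g

Q = It = 18.9 × 2293.2 = 43340 C
n(e⁻) = 43340 / 96500 = 0.4491 mol
Pb²⁺ + 2e⁻ → Pb, so n(Pb) = 0.4491 / 2 = 0.2246 mol
m = 0.2246 × 207.2 = 46.5 g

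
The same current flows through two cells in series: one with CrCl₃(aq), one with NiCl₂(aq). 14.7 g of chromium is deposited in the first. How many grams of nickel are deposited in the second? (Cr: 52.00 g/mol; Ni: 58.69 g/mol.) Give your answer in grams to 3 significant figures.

n(Cr) = 14.7 / 52.00 = 0.2827 mol
Cr³⁺ + 3e⁻ → Cr, so n(e⁻) = 3 × 0.2827 = 0.8481 mol
Same current for the same time ⇒ same n(e⁻) = 0.8481 mol in both cells.
Ni²⁺ + 2e⁻ → Ni, so n(Ni) = 0.8481 / 2 = 0.4241 mol
m(Ni) = 0.4241 × 58.69 = 24.9 g

24.9 g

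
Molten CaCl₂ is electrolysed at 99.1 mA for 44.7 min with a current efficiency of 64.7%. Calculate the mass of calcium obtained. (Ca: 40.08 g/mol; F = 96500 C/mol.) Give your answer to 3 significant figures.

Q = 0.0991 × 2682 = 265.8 C
n(e⁻) = 265.8 / 96500 = 0.002754 mol
Ca²⁺ + 2e⁻ → Ca, so theoretical m(Ca) = 0.001377 × 40.08 = 0.05519 g
Actual mass = 64.7% × 0.05519 = 0.0357 g

0.0357 g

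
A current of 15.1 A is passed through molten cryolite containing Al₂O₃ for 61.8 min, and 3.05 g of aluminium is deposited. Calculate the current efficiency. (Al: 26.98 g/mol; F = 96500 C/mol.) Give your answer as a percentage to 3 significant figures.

58.5%

Q = 15.1 × 3708 = 55990 C
n(e⁻) = 55990 / 96500 = 0.5802 mol
Al³⁺ + 3e⁻ → Al, so theoretical n(Al) = 0.1934 mol → 5.218 g
Efficiency = 3.05 / 5.218 = 0.5845 = 58.5%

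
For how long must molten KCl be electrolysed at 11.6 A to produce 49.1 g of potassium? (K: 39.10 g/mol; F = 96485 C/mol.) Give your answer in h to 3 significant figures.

2.90 h

n(K) = 49.1 / 39.10 = 1.256 mol
K⁺ + e⁻ → K, so n(e⁻) = 1.256 mol
Q = 1.256 × 96485 = 1.212×10^5 C
t = Q / I = 1.212×10^5 / 11.6 = 10450 s = 2.90 h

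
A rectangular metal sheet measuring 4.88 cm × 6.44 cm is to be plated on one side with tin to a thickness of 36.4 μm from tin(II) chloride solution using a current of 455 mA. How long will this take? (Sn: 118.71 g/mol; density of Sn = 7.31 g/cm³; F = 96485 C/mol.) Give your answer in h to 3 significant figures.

0.830 h

Plated area = 4.88 × 6.44 = 31.43 cm²
Volume = 31.43 × 36.4×10⁻⁴ cm = 0.1144 cm³
m(Sn) = 0.1144 × 7.31 = 0.8363 g
n(Sn) = 0.8363 / 118.71 = 0.007045 mol; n(e⁻) = 2 × 0.007045 = 0.01409 mol
Q = 0.01409 × 96485 = 1359 C
t = 1359 / 0.455 = 2987 s = 0.830 h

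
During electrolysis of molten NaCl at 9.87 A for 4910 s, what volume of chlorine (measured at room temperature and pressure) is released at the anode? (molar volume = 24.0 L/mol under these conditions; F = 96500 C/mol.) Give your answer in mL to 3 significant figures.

Charge passed = 9.87 × 4910 = 48460 C
n(e⁻) = 48460 / 96500 = 0.5022 mol
2Cl⁻ → Cl₂ + 2e⁻, so n(Cl₂) = 0.5022 / 2 = 0.2511 mol
V = 0.2511 × 24.0 = 6.026 L
= 6030 mL

6030 mL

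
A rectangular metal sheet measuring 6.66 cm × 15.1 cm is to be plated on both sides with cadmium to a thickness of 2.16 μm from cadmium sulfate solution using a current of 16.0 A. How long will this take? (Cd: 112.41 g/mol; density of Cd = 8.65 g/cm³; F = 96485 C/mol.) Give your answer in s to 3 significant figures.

40.3 s

Plated area = 2 × 6.66 × 15.1 = 201.1 cm²
Volume = 201.1 × 2.16×10⁻⁴ cm = 0.04344 cm³
m(Cd) = 0.04344 × 8.65 = 0.3758 g
n(Cd) = 0.3758 / 112.41 = 0.003343 mol; n(e⁻) = 2 × 0.003343 = 0.006686 mol
Q = 0.006686 × 96485 = 645.1 C
t = 645.1 / 16.0 = 40.32 s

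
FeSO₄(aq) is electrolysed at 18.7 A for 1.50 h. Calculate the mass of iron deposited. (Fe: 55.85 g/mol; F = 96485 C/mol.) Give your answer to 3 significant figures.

Q = 18.7 A × 5400 s = 1.010×10^5 C
n(e⁻) = Q/F = 1.010×10^5/96485 = 1.047 mol
Fe²⁺ + 2e⁻ → Fe, so n(Fe) = 1.047 / 2 = 0.5235 mol
m = 0.5235 × 55.85 = 29.2 g

29.2 g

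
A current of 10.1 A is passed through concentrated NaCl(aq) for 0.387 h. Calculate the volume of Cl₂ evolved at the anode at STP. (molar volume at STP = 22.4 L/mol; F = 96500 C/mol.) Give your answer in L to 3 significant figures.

1.63 L

Charge passed = 10.1 × 1393.2 = 14070 C
Moles of electrons = 14070 / 96500 = 0.1458 mol
2Cl⁻ → Cl₂ + 2e⁻, so n(Cl₂) = 0.1458 / 2 = 0.07290 mol
V = 0.07290 × 22.4 = 1.633 L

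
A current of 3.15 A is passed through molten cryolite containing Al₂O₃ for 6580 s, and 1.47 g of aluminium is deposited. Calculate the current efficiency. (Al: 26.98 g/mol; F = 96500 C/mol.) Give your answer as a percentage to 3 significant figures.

Q = 3.15 × 6580 = 20730 C
n(e⁻) = 20730 / 96500 = 0.2148 mol
Al³⁺ + 3e⁻ → Al, so theoretical n(Al) = 0.07160 mol → 1.932 g
Efficiency = 1.47 / 1.932 = 0.7609 = 76.1%

76.1%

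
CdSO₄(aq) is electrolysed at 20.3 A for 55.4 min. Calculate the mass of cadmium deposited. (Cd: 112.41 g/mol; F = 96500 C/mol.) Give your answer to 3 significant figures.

39.3 g

Q = It = 20.3 × 3324 = 67480 C
Moles of electrons = 67480 / 96500 = 0.6993 mol
Cd²⁺ + 2e⁻ → Cd, so n(Cd) = 0.6993 / 2 = 0.3497 mol
m = 0.3497 × 112.41 = 39.3 g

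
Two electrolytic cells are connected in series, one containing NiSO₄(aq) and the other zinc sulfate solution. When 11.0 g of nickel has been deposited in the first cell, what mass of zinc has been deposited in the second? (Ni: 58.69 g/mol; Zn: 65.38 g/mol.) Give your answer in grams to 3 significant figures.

n(Ni) = 11.0 / 58.69 = 0.1874 mol
Ni²⁺ + 2e⁻ → Ni, so n(e⁻) = 2 × 0.1874 = 0.3748 mol
The cells are in series, so the same charge (and hence the same n(e⁻) = 0.3748 mol) passes through both.
Zn²⁺ + 2e⁻ → Zn, so n(Zn) = 0.3748 / 2 = 0.1874 mol
m(Zn) = 0.1874 × 65.38 = 12.3 g

12.3 g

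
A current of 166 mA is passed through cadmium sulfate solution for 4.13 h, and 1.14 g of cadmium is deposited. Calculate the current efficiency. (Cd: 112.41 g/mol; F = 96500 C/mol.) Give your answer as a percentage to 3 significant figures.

79.3%

Q = 0.166 × 14868 = 2468 C
n(e⁻) = 2468 / 96500 = 0.02558 mol
Cd²⁺ + 2e⁻ → Cd, so theoretical n(Cd) = 0.01279 mol → 1.438 g
Efficiency = 1.14 / 1.438 = 0.7928 = 79.3%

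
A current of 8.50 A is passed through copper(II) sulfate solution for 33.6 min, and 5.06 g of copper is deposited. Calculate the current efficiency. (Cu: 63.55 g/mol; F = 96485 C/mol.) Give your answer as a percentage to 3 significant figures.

89.7%

Q = 8.50 × 2016 = 17140 C
n(e⁻) = 17140 / 96485 = 0.1776 mol
Cu²⁺ + 2e⁻ → Cu, so theoretical n(Cu) = 0.08880 mol → 5.643 g
Efficiency = 5.06 / 5.643 = 0.8967 = 89.7%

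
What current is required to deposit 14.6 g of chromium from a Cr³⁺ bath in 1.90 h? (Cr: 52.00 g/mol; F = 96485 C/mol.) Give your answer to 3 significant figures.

11.9 A

n(Cr) = 14.6 / 52.00 = 0.2808 mol
Cr³⁺ + 3e⁻ → Cr, so n(e⁻) = 3 × 0.2808 = 0.8424 mol
Q = 0.8424 × 96485 = 81280 C
I = Q / t = 81280 / 6840 s = 11.9 A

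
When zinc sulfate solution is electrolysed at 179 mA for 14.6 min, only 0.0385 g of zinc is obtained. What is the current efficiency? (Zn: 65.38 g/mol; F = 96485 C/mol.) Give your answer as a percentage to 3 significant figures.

72.5%

Q = 0.179 × 876 = 156.8 C
n(e⁻) = 156.8 / 96485 = 0.001625 mol
Zn²⁺ + 2e⁻ → Zn, so theoretical n(Zn) = 8.125×10^-4 mol → 0.05312 g
Efficiency = 0.0385 / 0.05312 = 0.7248 = 72.5%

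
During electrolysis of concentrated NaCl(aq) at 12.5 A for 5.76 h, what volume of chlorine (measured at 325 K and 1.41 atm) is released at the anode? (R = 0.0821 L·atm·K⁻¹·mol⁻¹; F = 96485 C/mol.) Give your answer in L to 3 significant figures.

25.4 L

Q = It = 12.5 × 20736 = 2.592×10^5 C
Moles of electrons = 2.592×10^5 / 96485 = 2.686 mol
2Cl⁻ → Cl₂ + 2e⁻, so n(Cl₂) = 2.686 / 2 = 1.343 mol
V = nRT/P = 1.343 × 0.0821 × 325 / 1.41 = 25.41 L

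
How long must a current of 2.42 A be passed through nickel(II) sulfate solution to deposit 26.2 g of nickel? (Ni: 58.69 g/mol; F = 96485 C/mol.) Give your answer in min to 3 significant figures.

593 min

n(Ni) = 26.2 / 58.69 = 0.4464 mol
Ni²⁺ + 2e⁻ → Ni, so n(e⁻) = 2 × 0.4464 = 0.8928 mol
Q = 0.8928 × 96485 = 86140 C
t = Q / I = 86140 / 2.42 = 35600 s = 593 min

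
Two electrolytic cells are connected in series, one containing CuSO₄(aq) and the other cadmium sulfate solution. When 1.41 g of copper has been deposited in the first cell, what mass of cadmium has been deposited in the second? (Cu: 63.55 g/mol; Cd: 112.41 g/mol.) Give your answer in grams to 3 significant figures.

2.49 g

n(Cu) = 1.41 / 63.55 = 0.02219 mol
Cu²⁺ + 2e⁻ → Cu, so n(e⁻) = 2 × 0.02219 = 0.04438 mol
The cells are in series, so the same charge (and hence the same n(e⁻) = 0.04438 mol) passes through both.
Cd²⁺ + 2e⁻ → Cd, so n(Cd) = 0.04438 / 2 = 0.02219 mol
m(Cd) = 0.02219 × 112.41 = 2.49 g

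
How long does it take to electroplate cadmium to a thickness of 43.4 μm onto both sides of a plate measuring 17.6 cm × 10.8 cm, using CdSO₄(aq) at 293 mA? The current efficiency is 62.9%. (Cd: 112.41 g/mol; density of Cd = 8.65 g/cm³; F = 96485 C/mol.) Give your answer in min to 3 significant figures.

Plated area = 2 × 17.6 × 10.8 = 380.2 cm²
Volume = 380.2 × 43.4×10⁻⁴ cm = 1.650 cm³
m(Cd) = 1.650 × 8.65 = 14.27 g
n(Cd) = 14.27 / 112.41 = 0.1269 mol; n(e⁻) = 2 × 0.1269 = 0.2538 mol
Q = 0.2538 × 96485 / 0.629 = 38930 C
t = 38930 / 0.293 = 1.329×10^5 s = 2220 min

2220 min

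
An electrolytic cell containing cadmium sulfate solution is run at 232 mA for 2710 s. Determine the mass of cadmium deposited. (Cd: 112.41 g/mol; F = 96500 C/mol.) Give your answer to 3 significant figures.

0.366 g

Q = 0.232 A × 2710 s = 628.7 C
Moles of electrons = 628.7 / 96500 = 0.006515 mol
Cd²⁺ + 2e⁻ → Cd, so n(Cd) = 0.006515 / 2 = 0.003258 mol
m = 0.003258 × 112.41 = 0.366 g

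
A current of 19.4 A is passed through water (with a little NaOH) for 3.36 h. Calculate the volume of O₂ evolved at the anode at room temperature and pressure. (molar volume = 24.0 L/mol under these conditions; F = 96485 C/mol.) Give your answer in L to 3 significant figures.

Q = It = 19.4 × 12096 = 2.347×10^5 C
n(e⁻) = Q/F = 2.347×10^5/96485 = 2.433 mol
2H₂O → O₂ + 4H⁺ + 4e⁻, so n(O₂) = 2.433 / 4 = 0.6083 mol
V = 0.6083 × 24.0 = 14.60 L

14.6 L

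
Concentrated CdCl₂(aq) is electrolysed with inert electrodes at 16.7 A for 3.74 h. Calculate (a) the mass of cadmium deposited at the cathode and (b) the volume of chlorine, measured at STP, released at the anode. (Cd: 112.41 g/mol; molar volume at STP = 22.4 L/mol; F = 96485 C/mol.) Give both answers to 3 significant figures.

131 g Cd; 26.1 L Cl₂

Q = 16.7 × 13464 = 2.248×10^5 C; n(e⁻) = 2.248×10^5 / 96485 = 2.330 mol
Cathode: Cd²⁺ + 2e⁻ → Cd → n(Cd) = 2.330/2 = 1.165 mol → 131 g
Anode: 2Cl⁻ → Cl₂ + 2e⁻ → n(Cl₂) = 2.330/2 = 1.165 mol → 26.1 L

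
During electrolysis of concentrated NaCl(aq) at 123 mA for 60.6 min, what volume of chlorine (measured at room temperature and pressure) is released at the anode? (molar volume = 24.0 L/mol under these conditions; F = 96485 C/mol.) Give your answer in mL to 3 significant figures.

55.6 mL

Charge passed = 0.123 × 3636 = 447.2 C
n(e⁻) = 447.2 / 96485 = 0.004635 mol
2Cl⁻ → Cl₂ + 2e⁻, so n(Cl₂) = 0.004635 / 2 = 0.002318 mol
V = 0.002318 × 24.0 = 0.05563 L
= 55.6 mL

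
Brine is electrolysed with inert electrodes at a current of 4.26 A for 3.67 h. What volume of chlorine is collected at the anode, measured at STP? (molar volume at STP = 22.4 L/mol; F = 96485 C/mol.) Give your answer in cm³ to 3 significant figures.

6530 cm³

Q = It = 4.26 × 13212 = 56280 C
Moles of electrons = 56280 / 96485 = 0.5833 mol
2Cl⁻ → Cl₂ + 2e⁻, so n(Cl₂) = 0.5833 / 2 = 0.2917 mol
V = 0.2917 × 22.4 = 6.534 L
= 6530 cm³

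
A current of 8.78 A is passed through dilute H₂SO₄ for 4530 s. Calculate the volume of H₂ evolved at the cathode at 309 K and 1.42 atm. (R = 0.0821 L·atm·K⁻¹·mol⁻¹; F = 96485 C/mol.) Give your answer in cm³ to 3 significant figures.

Q = 8.78 A × 4530 s = 39770 C
n(e⁻) = 39770 / 96485 = 0.4122 mol
2H⁺ + 2e⁻ → H₂, so n(H₂) = 0.4122 / 2 = 0.2061 mol
V = nRT/P = 0.2061 × 0.0821 × 309 / 1.42 = 3.682 L
= 3680 cm³

3680 cm³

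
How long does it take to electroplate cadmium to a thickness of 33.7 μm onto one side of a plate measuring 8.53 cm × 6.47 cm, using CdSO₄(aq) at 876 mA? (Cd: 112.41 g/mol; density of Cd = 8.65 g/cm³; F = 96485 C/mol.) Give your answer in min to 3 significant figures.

Plated area = 8.53 × 6.47 = 55.19 cm²
Volume = 55.19 × 33.7×10⁻⁴ cm = 0.1860 cm³
m(Cd) = 0.1860 × 8.65 = 1.609 g
n(Cd) = 1.609 / 112.41 = 0.01431 mol; n(e⁻) = 2 × 0.01431 = 0.02862 mol
Q = 0.02862 × 96485 = 2761 C
t = 2761 / 0.876 = 3152 s = 52.5 min

52.5 min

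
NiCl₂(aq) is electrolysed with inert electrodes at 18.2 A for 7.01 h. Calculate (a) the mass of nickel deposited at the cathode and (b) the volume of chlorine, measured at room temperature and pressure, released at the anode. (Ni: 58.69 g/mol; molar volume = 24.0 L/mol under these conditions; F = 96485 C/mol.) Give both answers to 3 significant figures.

Q = 18.2 × 25236 = 4.593×10^5 C; n(e⁻) = 4.593×10^5 / 96485 = 4.760 mol
Cathode: Ni²⁺ + 2e⁻ → Ni → n(Ni) = 4.760/2 = 2.380 mol → 140 g
Anode: 2Cl⁻ → Cl₂ + 2e⁻ → n(Cl₂) = 4.760/2 = 2.380 mol → 57.1 L

140 g Ni; 57.1 L Cl₂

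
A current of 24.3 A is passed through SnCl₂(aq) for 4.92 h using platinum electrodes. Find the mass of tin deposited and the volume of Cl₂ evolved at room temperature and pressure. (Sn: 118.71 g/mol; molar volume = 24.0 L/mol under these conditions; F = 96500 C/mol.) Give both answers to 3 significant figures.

Q = 24.3 × 17712 = 4.304×10^5 C; n(e⁻) = 4.304×10^5 / 96500 = 4.460 mol
Cathode: Sn²⁺ + 2e⁻ → Sn → n(Sn) = 4.460/2 = 2.230 mol → 265 g
Anode: 2Cl⁻ → Cl₂ + 2e⁻ → n(Cl₂) = 4.460/2 = 2.230 mol → 53.5 L

265 g Sn; 53.5 L Cl₂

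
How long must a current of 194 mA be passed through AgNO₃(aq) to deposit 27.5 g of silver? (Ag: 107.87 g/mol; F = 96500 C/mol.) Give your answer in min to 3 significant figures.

2110 min

n(Ag) = 27.5 / 107.87 = 0.2549 mol
Ag⁺ + e⁻ → Ag, so n(e⁻) = 0.2549 mol
Q = 0.2549 × 96500 = 24600 C
t = Q / I = 24600 / 0.194 = 1.268×10^5 s = 2110 min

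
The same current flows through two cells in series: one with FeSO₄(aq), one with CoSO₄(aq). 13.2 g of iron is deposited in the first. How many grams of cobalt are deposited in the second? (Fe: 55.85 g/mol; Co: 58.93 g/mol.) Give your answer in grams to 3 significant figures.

13.9 g

n(Fe) = 13.2 / 55.85 = 0.2363 mol
Fe²⁺ + 2e⁻ → Fe, so n(e⁻) = 2 × 0.2363 = 0.4726 mol
Same current for the same time ⇒ same n(e⁻) = 0.4726 mol in both cells.
Co²⁺ + 2e⁻ → Co, so n(Co) = 0.4726 / 2 = 0.2363 mol
m(Co) = 0.2363 × 58.93 = 13.9 g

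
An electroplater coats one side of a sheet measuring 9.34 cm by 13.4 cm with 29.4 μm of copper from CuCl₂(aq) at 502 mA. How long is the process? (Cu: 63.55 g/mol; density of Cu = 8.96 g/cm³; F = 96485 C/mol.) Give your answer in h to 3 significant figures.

Plated area = 9.34 × 13.4 = 125.2 cm²
Volume = 125.2 × 29.4×10⁻⁴ cm = 0.3681 cm³
m(Cu) = 0.3681 × 8.96 = 3.298 g
n(Cu) = 3.298 / 63.55 = 0.05190 mol; n(e⁻) = 2 × 0.05190 = 0.1038 mol
Q = 0.1038 × 96485 = 10020 C
t = 10020 / 0.502 = 19960 s = 5.54 h

5.54 h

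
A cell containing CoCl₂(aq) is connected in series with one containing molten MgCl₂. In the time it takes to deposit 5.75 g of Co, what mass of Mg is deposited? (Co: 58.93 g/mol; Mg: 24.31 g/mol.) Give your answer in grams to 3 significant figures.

n(Co) = 5.75 / 58.93 = 0.09757 mol
Co²⁺ + 2e⁻ → Co, so n(e⁻) = 2 × 0.09757 = 0.1951 mol
In series, the same 0.1951 mol of electrons flows through the second cell.
Mg²⁺ + 2e⁻ → Mg, so n(Mg) = 0.1951 / 2 = 0.09755 mol
m(Mg) = 0.09755 × 24.31 = 2.37 g

2.37 g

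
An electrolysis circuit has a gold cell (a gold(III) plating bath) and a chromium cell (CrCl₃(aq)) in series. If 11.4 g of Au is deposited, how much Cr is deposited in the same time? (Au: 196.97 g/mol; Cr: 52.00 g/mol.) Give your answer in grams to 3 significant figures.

n(Au) = 11.4 / 196.97 = 0.05788 mol
Au³⁺ + 3e⁻ → Au, so n(e⁻) = 3 × 0.05788 = 0.1736 mol
The cells are in series, so the same charge (and hence the same n(e⁻) = 0.1736 mol) passes through both.
Cr³⁺ + 3e⁻ → Cr, so n(Cr) = 0.1736 / 3 = 0.05787 mol
m(Cr) = 0.05787 × 52.00 = 3.01 g

3.01 g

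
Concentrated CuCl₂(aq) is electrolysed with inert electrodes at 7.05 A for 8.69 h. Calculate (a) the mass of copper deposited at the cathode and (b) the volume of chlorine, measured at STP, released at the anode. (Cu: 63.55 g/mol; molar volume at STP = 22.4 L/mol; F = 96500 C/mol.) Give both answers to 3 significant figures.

72.6 g Cu; 25.6 L Cl₂

Q = 7.05 × 31284 = 2.206×10^5 C; n(e⁻) = 2.206×10^5 / 96500 = 2.286 mol
Cathode: Cu²⁺ + 2e⁻ → Cu → n(Cu) = 2.286/2 = 1.143 mol → 72.6 g
Anode: 2Cl⁻ → Cl₂ + 2e⁻ → n(Cl₂) = 2.286/2 = 1.143 mol → 25.6 L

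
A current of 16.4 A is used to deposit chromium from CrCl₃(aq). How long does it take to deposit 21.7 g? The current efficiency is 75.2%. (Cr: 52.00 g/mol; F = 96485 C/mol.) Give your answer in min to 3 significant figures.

163 min

n(Cr) = 21.7 / 52.00 = 0.4173 mol
Cr³⁺ + 3e⁻ → Cr, so n(e⁻) = 3 × 0.4173 = 1.252 mol
Q = 1.252 × 96485 / 0.752 = 1.606×10^5 C
t = Q / I = 1.606×10^5 / 16.4 = 9793 s = 163 min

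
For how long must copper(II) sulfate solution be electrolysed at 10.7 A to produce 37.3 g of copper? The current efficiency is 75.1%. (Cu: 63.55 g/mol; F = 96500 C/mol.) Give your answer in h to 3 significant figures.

n(Cu) = 37.3 / 63.55 = 0.5869 mol
Cu²⁺ + 2e⁻ → Cu, so n(e⁻) = 2 × 0.5869 = 1.174 mol
Q = 1.174 × 96500 / 0.751 = 1.509×10^5 C
t = Q / I = 1.509×10^5 / 10.7 = 14100 s = 3.92 h

3.92 h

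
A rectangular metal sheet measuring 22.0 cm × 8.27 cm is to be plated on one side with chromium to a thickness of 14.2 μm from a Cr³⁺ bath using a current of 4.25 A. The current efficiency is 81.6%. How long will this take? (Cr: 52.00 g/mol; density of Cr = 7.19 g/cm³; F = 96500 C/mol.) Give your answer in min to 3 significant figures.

Plated area = 22.0 × 8.27 = 181.9 cm²
Volume = 181.9 × 14.2×10⁻⁴ cm = 0.2583 cm³
m(Cr) = 0.2583 × 7.19 = 1.857 g
n(Cr) = 1.857 / 52.00 = 0.03571 mol; n(e⁻) = 3 × 0.03571 = 0.1071 mol
Q = 0.1071 × 96500 / 0.816 = 12670 C
t = 12670 / 4.25 = 2981 s = 49.7 min

49.7 min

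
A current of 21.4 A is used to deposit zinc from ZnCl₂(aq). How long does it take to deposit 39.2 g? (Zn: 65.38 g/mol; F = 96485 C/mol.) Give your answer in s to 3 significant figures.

5410 s

n(Zn) = 39.2 / 65.38 = 0.5996 mol
Zn²⁺ + 2e⁻ → Zn, so n(e⁻) = 2 × 0.5996 = 1.199 mol
Q = 1.199 × 96485 = 1.157×10^5 C
t = Q / I = 1.157×10^5 / 21.4 = 5407 s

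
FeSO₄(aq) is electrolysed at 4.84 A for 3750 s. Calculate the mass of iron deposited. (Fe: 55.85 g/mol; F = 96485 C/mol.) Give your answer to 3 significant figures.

Q = It = 4.84 × 3750 = 18150 C
Moles of electrons = 18150 / 96485 = 0.1881 mol
Fe²⁺ + 2e⁻ → Fe, so n(Fe) = 0.1881 / 2 = 0.09405 mol
m = 0.09405 × 55.85 = 5.25 g

5.25 g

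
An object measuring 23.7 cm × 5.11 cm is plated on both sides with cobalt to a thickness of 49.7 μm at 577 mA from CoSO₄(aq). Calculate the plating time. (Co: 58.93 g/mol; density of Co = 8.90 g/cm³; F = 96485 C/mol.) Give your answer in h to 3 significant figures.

Plated area = 2 × 23.7 × 5.11 = 242.2 cm²
Volume = 242.2 × 49.7×10⁻⁴ cm = 1.204 cm³
m(Co) = 1.204 × 8.90 = 10.72 g
n(Co) = 10.72 / 58.93 = 0.1819 mol; n(e⁻) = 2 × 0.1819 = 0.3638 mol
Q = 0.3638 × 96485 = 35100 C
t = 35100 / 0.577 = 60830 s = 16.9 h

16.9 h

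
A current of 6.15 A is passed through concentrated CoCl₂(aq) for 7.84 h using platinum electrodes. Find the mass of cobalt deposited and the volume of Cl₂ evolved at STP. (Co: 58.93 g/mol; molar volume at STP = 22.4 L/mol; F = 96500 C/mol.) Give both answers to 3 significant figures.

Q = 6.15 × 28224 = 1.736×10^5 C; n(e⁻) = 1.736×10^5 / 96500 = 1.799 mol
Cathode: Co²⁺ + 2e⁻ → Co → n(Co) = 1.799/2 = 0.8995 mol → 53.0 g
Anode: 2Cl⁻ → Cl₂ + 2e⁻ → n(Cl₂) = 1.799/2 = 0.8995 mol → 20.1 L

53.0 g Co; 20.1 L Cl₂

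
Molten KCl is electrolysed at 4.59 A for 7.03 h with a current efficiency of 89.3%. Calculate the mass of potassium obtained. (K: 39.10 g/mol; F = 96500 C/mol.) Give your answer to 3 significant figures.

42.0 g

Q = 4.59 × 25308 = 1.162×10^5 C
n(e⁻) = 1.162×10^5 / 96500 = 1.204 mol
K⁺ + e⁻ → K, so theoretical m(K) = 1.204 × 39.10 = 47.08 g
Actual mass = 89.3% × 47.08 = 42.0 g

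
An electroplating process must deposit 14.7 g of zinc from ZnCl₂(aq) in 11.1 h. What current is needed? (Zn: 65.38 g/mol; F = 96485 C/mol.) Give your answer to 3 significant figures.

n(Zn) = 14.7 / 65.38 = 0.2248 mol
Zn²⁺ + 2e⁻ → Zn, so n(e⁻) = 2 × 0.2248 = 0.4496 mol
Q = 0.4496 × 96485 = 43380 C
I = Q / t = 43380 / 39960 s = 1.09 A

1.09 A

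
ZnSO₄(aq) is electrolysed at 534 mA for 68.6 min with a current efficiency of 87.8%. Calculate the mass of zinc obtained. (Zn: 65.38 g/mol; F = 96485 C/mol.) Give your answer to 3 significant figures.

0.654 g

Q = 0.534 × 4116 = 2198 C
n(e⁻) = 2198 / 96485 = 0.02278 mol
Zn²⁺ + 2e⁻ → Zn, so theoretical m(Zn) = 0.01139 × 65.38 = 0.7447 g
Actual mass = 87.8% × 0.7447 = 0.654 g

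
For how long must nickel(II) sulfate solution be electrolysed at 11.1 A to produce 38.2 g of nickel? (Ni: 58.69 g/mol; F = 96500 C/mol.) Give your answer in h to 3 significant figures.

n(Ni) = 38.2 / 58.69 = 0.6509 mol
Ni²⁺ + 2e⁻ → Ni, so n(e⁻) = 2 × 0.6509 = 1.302 mol
Q = 1.302 × 96500 = 1.256×10^5 C
t = Q / I = 1.256×10^5 / 11.1 = 11320 s = 3.14 h

3.14 h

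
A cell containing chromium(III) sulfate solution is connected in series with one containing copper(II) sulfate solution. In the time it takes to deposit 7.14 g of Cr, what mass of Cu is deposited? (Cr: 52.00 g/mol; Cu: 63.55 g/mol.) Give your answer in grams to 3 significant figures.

n(Cr) = 7.14 / 52.00 = 0.1373 mol
Cr³⁺ + 3e⁻ → Cr, so n(e⁻) = 3 × 0.1373 = 0.4119 mol
Same current for the same time ⇒ same n(e⁻) = 0.4119 mol in both cells.
Cu²⁺ + 2e⁻ → Cu, so n(Cu) = 0.4119 / 2 = 0.2060 mol
m(Cu) = 0.2060 × 63.55 = 13.1 g

13.1 g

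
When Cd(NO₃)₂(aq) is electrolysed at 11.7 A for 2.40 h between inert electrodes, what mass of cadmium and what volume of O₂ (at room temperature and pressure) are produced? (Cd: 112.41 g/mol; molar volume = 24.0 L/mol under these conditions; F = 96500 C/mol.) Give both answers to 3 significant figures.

58.9 g Cd; 6.29 L O₂

Q = 11.7 × 8640 = 1.011×10^5 C; n(e⁻) = 1.011×10^5 / 96500 = 1.048 mol
Cathode: Cd²⁺ + 2e⁻ → Cd → n(Cd) = 1.048/2 = 0.5240 mol → 58.9 g
Anode: 2H₂O → O₂ + 4H⁺ + 4e⁻ → n(O₂) = 1.048/4 = 0.2620 mol → 6.29 L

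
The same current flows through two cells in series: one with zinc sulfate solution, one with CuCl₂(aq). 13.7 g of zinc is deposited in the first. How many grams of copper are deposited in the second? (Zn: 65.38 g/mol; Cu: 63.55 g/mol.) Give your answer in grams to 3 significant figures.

n(Zn) = 13.7 / 65.38 = 0.2095 mol
Zn²⁺ + 2e⁻ → Zn, so n(e⁻) = 2 × 0.2095 = 0.4190 mol
The cells are in series, so the same charge (and hence the same n(e⁻) = 0.4190 mol) passes through both.
Cu²⁺ + 2e⁻ → Cu, so n(Cu) = 0.4190 / 2 = 0.2095 mol
m(Cu) = 0.2095 × 63.55 = 13.3 g

13.3 g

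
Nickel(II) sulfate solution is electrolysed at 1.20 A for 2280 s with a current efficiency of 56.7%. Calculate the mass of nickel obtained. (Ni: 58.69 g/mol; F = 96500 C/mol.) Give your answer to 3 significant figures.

0.472 g

Q = 1.20 × 2280 = 2736 C
n(e⁻) = 2736 / 96500 = 0.02835 mol
Ni²⁺ + 2e⁻ → Ni, so theoretical m(Ni) = 0.01418 × 58.69 = 0.8322 g
Actual mass = 56.7% × 0.8322 = 0.472 g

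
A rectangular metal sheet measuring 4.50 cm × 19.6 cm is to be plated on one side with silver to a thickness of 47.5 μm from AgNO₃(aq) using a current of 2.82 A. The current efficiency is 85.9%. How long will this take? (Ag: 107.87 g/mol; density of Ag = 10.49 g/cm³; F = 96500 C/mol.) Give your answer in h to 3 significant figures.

Plated area = 4.50 × 19.6 = 88.20 cm²
Volume = 88.20 × 47.5×10⁻⁴ cm = 0.4190 cm³
m(Ag) = 0.4190 × 10.49 = 4.395 g
n(Ag) = 4.395 / 107.87 = 0.04074 mol; n(e⁻) = 0.04074 mol
Q = 0.04074 × 96500 / 0.859 = 4577 C
t = 4577 / 2.82 = 1623 s = 0.451 h

0.451 h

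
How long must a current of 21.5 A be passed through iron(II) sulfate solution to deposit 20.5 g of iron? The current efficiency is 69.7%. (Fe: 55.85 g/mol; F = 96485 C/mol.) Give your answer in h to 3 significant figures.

1.31 h

n(Fe) = 20.5 / 55.85 = 0.3671 mol
Fe²⁺ + 2e⁻ → Fe, so n(e⁻) = 2 × 0.3671 = 0.7342 mol
Q = 0.7342 × 96485 / 0.697 = 1.016×10^5 C
t = Q / I = 1.016×10^5 / 21.5 = 4726 s = 1.31 h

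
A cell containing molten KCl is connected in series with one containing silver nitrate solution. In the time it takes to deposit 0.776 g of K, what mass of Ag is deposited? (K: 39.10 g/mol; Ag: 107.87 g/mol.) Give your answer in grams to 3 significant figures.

n(K) = 0.776 / 39.10 = 0.01985 mol
K⁺ + e⁻ → K, so n(e⁻) = 0.01985 mol
In series, the same 0.01985 mol of electrons flows through the second cell.
Ag⁺ + e⁻ → Ag, so n(Ag) = 0.01985 mol
m(Ag) = 0.01985 × 107.87 = 2.14 g

2.14 g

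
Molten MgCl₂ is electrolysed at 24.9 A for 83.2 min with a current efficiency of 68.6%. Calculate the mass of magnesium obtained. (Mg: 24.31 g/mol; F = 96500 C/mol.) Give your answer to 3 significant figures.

10.7 g

Q = 24.9 × 4992 = 1.243×10^5 C
n(e⁻) = 1.243×10^5 / 96500 = 1.288 mol
Mg²⁺ + 2e⁻ → Mg, so theoretical m(Mg) = 0.6440 × 24.31 = 15.66 g
Actual mass = 68.6% × 15.66 = 10.7 g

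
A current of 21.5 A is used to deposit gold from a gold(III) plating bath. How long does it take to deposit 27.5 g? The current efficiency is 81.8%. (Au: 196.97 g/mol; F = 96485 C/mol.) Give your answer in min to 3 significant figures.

n(Au) = 27.5 / 196.97 = 0.1396 mol
Au³⁺ + 3e⁻ → Au, so n(e⁻) = 3 × 0.1396 = 0.4188 mol
Q = 0.4188 × 96485 / 0.818 = 49400 C
t = Q / I = 49400 / 21.5 = 2298 s = 38.3 min

38.3 min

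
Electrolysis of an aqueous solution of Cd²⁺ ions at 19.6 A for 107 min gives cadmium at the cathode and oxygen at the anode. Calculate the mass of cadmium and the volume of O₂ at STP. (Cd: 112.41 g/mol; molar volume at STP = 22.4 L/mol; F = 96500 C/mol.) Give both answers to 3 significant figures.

Q = 19.6 × 6420 = 1.258×10^5 C; n(e⁻) = 1.258×10^5 / 96500 = 1.304 mol
Cathode: Cd²⁺ + 2e⁻ → Cd → n(Cd) = 1.304/2 = 0.6520 mol → 73.3 g
Anode: 2H₂O → O₂ + 4H⁺ + 4e⁻ → n(O₂) = 1.304/4 = 0.3260 mol → 7.30 L

73.3 g Cd; 7.30 L O₂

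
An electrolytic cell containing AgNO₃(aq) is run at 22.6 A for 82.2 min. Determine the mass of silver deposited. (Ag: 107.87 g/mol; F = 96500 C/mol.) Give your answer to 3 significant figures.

125 g

Q = 22.6 A × 4932 s = 1.115×10^5 C
Moles of electrons = 1.115×10^5 / 96500 = 1.155 mol
Ag⁺ + e⁻ → Ag, so n(Ag) = 1.155 mol
m = 1.155 × 107.87 = 125 g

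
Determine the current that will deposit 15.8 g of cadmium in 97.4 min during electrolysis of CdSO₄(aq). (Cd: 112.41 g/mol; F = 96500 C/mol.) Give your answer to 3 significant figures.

n(Cd) = 15.8 / 112.41 = 0.1406 mol
Cd²⁺ + 2e⁻ → Cd, so n(e⁻) = 2 × 0.1406 = 0.2812 mol
Q = 0.2812 × 96500 = 27140 C
I = Q / t = 27140 / 5844 s = 4.64 A

4.64 A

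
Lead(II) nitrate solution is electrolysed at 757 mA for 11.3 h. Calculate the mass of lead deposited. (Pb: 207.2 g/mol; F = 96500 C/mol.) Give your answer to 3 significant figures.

Charge passed = 0.757 × 40680 = 30790 C
Moles of electrons = 30790 / 96500 = 0.3191 mol
Pb²⁺ + 2e⁻ → Pb, so n(Pb) = 0.3191 / 2 = 0.1596 mol
m = 0.1596 × 207.2 = 33.1 g

33.1 g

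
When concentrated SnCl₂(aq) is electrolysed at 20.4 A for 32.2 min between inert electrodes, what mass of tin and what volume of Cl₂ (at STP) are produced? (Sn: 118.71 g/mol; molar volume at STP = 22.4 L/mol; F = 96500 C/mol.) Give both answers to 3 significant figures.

24.2 g Sn; 4.57 L Cl₂

Q = 20.4 × 1932 = 39410 C; n(e⁻) = 39410 / 96500 = 0.4084 mol
Cathode: Sn²⁺ + 2e⁻ → Sn → n(Sn) = 0.4084/2 = 0.2042 mol → 24.2 g
Anode: 2Cl⁻ → Cl₂ + 2e⁻ → n(Cl₂) = 0.4084/2 = 0.2042 mol → 4.57 L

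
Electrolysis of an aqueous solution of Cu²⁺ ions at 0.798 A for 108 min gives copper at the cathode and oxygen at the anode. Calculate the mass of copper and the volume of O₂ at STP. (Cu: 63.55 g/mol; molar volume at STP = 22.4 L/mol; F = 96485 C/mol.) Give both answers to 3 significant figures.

Q = 0.798 × 6480 = 5171 C; n(e⁻) = 5171 / 96485 = 0.05359 mol
Cathode: Cu²⁺ + 2e⁻ → Cu → n(Cu) = 0.05359/2 = 0.02680 mol → 1.70 g
Anode: 2H₂O → O₂ + 4H⁺ + 4e⁻ → n(O₂) = 0.05359/4 = 0.01340 mol → 0.300 L

1.70 g Cu; 0.300 L O₂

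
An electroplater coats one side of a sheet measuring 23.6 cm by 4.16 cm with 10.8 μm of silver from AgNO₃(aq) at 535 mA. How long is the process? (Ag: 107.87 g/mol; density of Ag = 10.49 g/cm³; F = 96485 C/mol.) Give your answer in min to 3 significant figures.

31.0 min

Plated area = 23.6 × 4.16 = 98.18 cm²
Volume = 98.18 × 10.8×10⁻⁴ cm = 0.1060 cm³
m(Ag) = 0.1060 × 10.49 = 1.112 g
n(Ag) = 1.112 / 107.87 = 0.01031 mol; n(e⁻) = 0.01031 mol
Q = 0.01031 × 96485 = 994.8 C
t = 994.8 / 0.535 = 1859 s = 31.0 min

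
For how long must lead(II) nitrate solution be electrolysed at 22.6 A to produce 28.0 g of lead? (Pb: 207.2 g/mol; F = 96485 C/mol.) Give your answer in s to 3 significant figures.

n(Pb) = 28.0 / 207.2 = 0.1351 mol
Pb²⁺ + 2e⁻ → Pb, so n(e⁻) = 2 × 0.1351 = 0.2702 mol
Q = 0.2702 × 96485 = 26070 C
t = Q / I = 26070 / 22.6 = 1154 s

1150 s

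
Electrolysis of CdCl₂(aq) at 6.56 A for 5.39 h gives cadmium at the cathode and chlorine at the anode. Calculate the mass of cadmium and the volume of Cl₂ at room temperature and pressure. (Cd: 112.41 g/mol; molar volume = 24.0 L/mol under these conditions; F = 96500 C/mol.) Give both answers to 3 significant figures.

74.1 g Cd; 15.8 L Cl₂

Q = 6.56 × 19404 = 1.273×10^5 C; n(e⁻) = 1.273×10^5 / 96500 = 1.319 mol
Cathode: Cd²⁺ + 2e⁻ → Cd → n(Cd) = 1.319/2 = 0.6595 mol → 74.1 g
Anode: 2Cl⁻ → Cl₂ + 2e⁻ → n(Cl₂) = 1.319/2 = 0.6595 mol → 15.8 L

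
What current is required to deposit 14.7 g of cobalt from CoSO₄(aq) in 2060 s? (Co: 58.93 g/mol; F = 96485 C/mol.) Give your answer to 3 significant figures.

n(Co) = 14.7 / 58.93 = 0.2494 mol
Co²⁺ + 2e⁻ → Co, so n(e⁻) = 2 × 0.2494 = 0.4988 mol
Q = 0.4988 × 96485 = 48130 C
I = Q / t = 48130 / 2060 s = 23.4 A

23.4 A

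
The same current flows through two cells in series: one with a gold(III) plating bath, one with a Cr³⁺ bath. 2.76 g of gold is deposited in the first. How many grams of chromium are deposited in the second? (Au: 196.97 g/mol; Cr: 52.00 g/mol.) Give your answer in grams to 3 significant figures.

n(Au) = 2.76 / 196.97 = 0.01401 mol
Au³⁺ + 3e⁻ → Au, so n(e⁻) = 3 × 0.01401 = 0.04203 mol
Since the cells are in series, n(e⁻) in the Cr cell is also 0.04203 mol.
Cr³⁺ + 3e⁻ → Cr, so n(Cr) = 0.04203 / 3 = 0.01401 mol
m(Cr) = 0.01401 × 52.00 = 0.729 g

0.729 g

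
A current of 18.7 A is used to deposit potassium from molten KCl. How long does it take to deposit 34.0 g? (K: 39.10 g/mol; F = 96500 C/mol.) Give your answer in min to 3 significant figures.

74.8 min

n(K) = 34.0 / 39.10 = 0.8696 mol
K⁺ + e⁻ → K, so n(e⁻) = 0.8696 mol
Q = 0.8696 × 96500 = 83920 C
t = Q / I = 83920 / 18.7 = 4488 s = 74.8 min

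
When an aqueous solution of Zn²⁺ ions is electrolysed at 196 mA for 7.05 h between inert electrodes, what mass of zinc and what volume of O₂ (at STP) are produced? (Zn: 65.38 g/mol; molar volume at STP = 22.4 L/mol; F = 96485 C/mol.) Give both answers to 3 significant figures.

1.69 g Zn; 0.289 L O₂

Q = 0.196 × 25380 = 4974 C; n(e⁻) = 4974 / 96485 = 0.05155 mol
Cathode: Zn²⁺ + 2e⁻ → Zn → n(Zn) = 0.05155/2 = 0.02578 mol → 1.69 g
Anode: 2H₂O → O₂ + 4H⁺ + 4e⁻ → n(O₂) = 0.05155/4 = 0.01289 mol → 0.289 L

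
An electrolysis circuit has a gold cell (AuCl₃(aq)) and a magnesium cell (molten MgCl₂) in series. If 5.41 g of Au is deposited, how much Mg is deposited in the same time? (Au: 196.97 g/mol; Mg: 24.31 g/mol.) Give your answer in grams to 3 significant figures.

n(Au) = 5.41 / 196.97 = 0.02747 mol
Au³⁺ + 3e⁻ → Au, so n(e⁻) = 3 × 0.02747 = 0.08241 mol
In series, the same 0.08241 mol of electrons flows through the second cell.
Mg²⁺ + 2e⁻ → Mg, so n(Mg) = 0.08241 / 2 = 0.04121 mol
m(Mg) = 0.04121 × 24.31 = 1.00 g

1.00 g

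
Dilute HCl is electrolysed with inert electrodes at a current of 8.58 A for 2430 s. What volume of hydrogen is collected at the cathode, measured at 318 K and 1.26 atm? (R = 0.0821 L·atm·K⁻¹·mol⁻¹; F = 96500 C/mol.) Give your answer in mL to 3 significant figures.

Q = 8.58 A × 2430 s = 20850 C
Moles of electrons = 20850 / 96500 = 0.2161 mol
2H⁺ + 2e⁻ → H₂, so n(H₂) = 0.2161 / 2 = 0.1081 mol
V = nRT/P = 0.1081 × 0.0821 × 318 / 1.26 = 2.240 L
= 2240 mL

2240 mL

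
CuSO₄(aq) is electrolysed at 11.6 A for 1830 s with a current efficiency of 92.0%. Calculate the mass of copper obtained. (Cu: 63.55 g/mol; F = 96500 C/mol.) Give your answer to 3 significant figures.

6.43 g

Q = 11.6 × 1830 = 21230 C
n(e⁻) = 21230 / 96500 = 0.2200 mol
Cu²⁺ + 2e⁻ → Cu, so theoretical m(Cu) = 0.1100 × 63.55 = 6.991 g
Actual mass = 92.0% × 6.991 = 6.43 g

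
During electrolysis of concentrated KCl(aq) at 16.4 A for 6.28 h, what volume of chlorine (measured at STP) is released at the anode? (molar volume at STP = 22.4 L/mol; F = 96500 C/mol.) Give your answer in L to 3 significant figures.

Charge passed = 16.4 × 22608 = 3.708×10^5 C
n(e⁻) = 3.708×10^5 / 96500 = 3.842 mol
2Cl⁻ → Cl₂ + 2e⁻, so n(Cl₂) = 3.842 / 2 = 1.921 mol
V = 1.921 × 22.4 = 43.03 L

43.0 L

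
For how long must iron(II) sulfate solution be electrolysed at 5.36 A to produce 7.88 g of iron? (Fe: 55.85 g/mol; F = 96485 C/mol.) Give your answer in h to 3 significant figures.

1.41 h

n(Fe) = 7.88 / 55.85 = 0.1411 mol
Fe²⁺ + 2e⁻ → Fe, so n(e⁻) = 2 × 0.1411 = 0.2822 mol
Q = 0.2822 × 96485 = 27230 C
t = Q / I = 27230 / 5.36 = 5080 s = 1.41 h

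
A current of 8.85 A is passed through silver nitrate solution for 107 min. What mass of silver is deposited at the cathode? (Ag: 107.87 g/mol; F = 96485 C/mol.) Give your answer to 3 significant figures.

63.5 g

Q = 8.85 A × 6420 s = 56820 C
n(e⁻) = 56820 / 96485 = 0.5889 mol
Ag⁺ + e⁻ → Ag, so n(Ag) = 0.5889 mol
m = 0.5889 × 107.87 = 63.5 g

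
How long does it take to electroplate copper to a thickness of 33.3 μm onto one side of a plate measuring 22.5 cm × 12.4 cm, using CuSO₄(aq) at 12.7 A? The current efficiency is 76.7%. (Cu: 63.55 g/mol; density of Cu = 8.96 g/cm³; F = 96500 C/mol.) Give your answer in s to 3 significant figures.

2600 s

Plated area = 22.5 × 12.4 = 279.0 cm²
Volume = 279.0 × 33.3×10⁻⁴ cm = 0.9291 cm³
m(Cu) = 0.9291 × 8.96 = 8.325 g
n(Cu) = 8.325 / 63.55 = 0.1310 mol; n(e⁻) = 2 × 0.1310 = 0.2620 mol
Q = 0.2620 × 96500 / 0.767 = 32960 C
t = 32960 / 12.7 = 2595 s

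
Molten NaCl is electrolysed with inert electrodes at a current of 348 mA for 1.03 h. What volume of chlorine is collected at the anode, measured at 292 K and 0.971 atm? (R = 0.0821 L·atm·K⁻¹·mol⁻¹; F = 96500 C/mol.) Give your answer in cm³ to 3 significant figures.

165 cm³

Charge passed = 0.348 × 3708 = 1290 C
Moles of electrons = 1290 / 96500 = 0.01337 mol
2Cl⁻ → Cl₂ + 2e⁻, so n(Cl₂) = 0.01337 / 2 = 0.006685 mol
V = nRT/P = 0.006685 × 0.0821 × 292 / 0.971 = 0.1650 L
= 165 cm³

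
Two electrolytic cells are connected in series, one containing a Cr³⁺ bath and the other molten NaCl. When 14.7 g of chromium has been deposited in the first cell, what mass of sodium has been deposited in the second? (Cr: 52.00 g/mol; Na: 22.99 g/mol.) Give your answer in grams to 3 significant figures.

n(Cr) = 14.7 / 52.00 = 0.2827 mol
Cr³⁺ + 3e⁻ → Cr, so n(e⁻) = 3 × 0.2827 = 0.8481 mol
The cells are in series, so the same charge (and hence the same n(e⁻) = 0.8481 mol) passes through both.
Na⁺ + e⁻ → Na, so n(Na) = 0.8481 mol
m(Na) = 0.8481 × 22.99 = 19.5 g

19.5 g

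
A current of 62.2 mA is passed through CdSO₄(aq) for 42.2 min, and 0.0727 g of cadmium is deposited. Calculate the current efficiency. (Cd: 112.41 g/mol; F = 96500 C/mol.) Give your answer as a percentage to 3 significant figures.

Q = 0.0622 × 2532 = 157.5 C
n(e⁻) = 157.5 / 96500 = 0.001632 mol
Cd²⁺ + 2e⁻ → Cd, so theoretical n(Cd) = 8.160×10^-4 mol → 0.09173 g
Efficiency = 0.0727 / 0.09173 = 0.7925 = 79.3%

79.3%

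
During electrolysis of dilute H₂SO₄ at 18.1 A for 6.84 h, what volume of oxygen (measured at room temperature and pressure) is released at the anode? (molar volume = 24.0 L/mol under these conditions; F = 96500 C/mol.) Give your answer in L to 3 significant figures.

Q = 18.1 A × 24624 s = 4.457×10^5 C
Moles of electrons = 4.457×10^5 / 96500 = 4.619 mol
2H₂O → O₂ + 4H⁺ + 4e⁻, so n(O₂) = 4.619 / 4 = 1.155 mol
V = 1.155 × 24.0 = 27.72 L

27.7 L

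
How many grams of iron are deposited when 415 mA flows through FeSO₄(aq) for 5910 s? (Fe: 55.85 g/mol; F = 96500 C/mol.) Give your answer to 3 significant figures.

0.710 g

Charge passed = 0.415 × 5910 = 2453 C
n(e⁻) = 2453 / 96500 = 0.02542 mol
Fe²⁺ + 2e⁻ → Fe, so n(Fe) = 0.02542 / 2 = 0.01271 mol
m = 0.01271 × 55.85 = 0.710 g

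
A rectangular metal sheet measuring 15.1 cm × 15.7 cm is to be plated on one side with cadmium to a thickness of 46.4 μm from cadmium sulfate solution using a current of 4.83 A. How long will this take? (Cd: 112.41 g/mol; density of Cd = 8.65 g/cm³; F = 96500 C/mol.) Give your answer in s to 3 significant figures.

3380 s

Plated area = 15.1 × 15.7 = 237.1 cm²
Volume = 237.1 × 46.4×10⁻⁴ cm = 1.100 cm³
m(Cd) = 1.100 × 8.65 = 9.515 g
n(Cd) = 9.515 / 112.41 = 0.08465 mol; n(e⁻) = 2 × 0.08465 = 0.1693 mol
Q = 0.1693 × 96500 = 16340 C
t = 16340 / 4.83 = 3383 s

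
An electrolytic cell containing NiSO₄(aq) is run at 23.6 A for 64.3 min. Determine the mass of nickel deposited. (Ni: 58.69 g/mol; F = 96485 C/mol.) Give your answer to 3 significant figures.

Charge passed = 23.6 × 3858 = 91050 C
Moles of electrons = 91050 / 96485 = 0.9437 mol
Ni²⁺ + 2e⁻ → Ni, so n(Ni) = 0.9437 / 2 = 0.4719 mol
m = 0.4719 × 58.69 = 27.7 g

27.7 g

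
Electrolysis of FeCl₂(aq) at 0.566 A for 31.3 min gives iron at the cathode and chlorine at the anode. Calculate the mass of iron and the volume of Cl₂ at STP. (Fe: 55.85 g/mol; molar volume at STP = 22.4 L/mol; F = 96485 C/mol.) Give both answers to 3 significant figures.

Q = 0.566 × 1878 = 1063 C; n(e⁻) = 1063 / 96485 = 0.01102 mol
Cathode: Fe²⁺ + 2e⁻ → Fe → n(Fe) = 0.01102/2 = 0.005510 mol → 0.308 g
Anode: 2Cl⁻ → Cl₂ + 2e⁻ → n(Cl₂) = 0.01102/2 = 0.005510 mol → 0.123 L

0.308 g Fe; 0.123 L Cl₂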